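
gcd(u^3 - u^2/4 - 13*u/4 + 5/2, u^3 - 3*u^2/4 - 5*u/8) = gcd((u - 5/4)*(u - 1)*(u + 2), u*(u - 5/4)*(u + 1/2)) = u - 5/4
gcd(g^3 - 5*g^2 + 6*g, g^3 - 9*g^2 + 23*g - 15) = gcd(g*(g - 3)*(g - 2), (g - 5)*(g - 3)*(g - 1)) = g - 3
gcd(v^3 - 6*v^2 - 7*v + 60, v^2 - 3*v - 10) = v - 5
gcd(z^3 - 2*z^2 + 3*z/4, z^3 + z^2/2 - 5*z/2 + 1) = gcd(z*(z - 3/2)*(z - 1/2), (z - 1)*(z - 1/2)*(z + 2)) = z - 1/2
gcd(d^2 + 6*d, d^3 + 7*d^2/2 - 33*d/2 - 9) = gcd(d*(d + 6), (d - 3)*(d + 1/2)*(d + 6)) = d + 6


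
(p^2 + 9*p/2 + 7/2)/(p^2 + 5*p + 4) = (p + 7/2)/(p + 4)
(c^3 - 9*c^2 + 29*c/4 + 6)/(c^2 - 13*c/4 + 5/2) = (4*c^3 - 36*c^2 + 29*c + 24)/(4*c^2 - 13*c + 10)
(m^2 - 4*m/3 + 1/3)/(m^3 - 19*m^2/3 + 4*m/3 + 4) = (3*m - 1)/(3*m^2 - 16*m - 12)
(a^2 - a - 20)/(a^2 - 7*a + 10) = (a + 4)/(a - 2)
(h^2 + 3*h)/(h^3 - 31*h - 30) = h*(h + 3)/(h^3 - 31*h - 30)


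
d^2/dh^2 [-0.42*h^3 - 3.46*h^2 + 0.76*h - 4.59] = -2.52*h - 6.92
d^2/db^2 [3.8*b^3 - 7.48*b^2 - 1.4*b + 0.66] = 22.8*b - 14.96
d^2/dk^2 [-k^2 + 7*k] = -2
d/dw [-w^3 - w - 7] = -3*w^2 - 1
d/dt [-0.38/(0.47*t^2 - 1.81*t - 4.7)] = (0.3572*t - 0.6878)/(-0.47*t^2 + 1.81*t + 4.7)^2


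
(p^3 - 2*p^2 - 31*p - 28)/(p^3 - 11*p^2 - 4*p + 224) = (p + 1)/(p - 8)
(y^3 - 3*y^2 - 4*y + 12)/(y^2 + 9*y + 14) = (y^2 - 5*y + 6)/(y + 7)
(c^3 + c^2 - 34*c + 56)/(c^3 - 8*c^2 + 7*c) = (c^3 + c^2 - 34*c + 56)/(c*(c^2 - 8*c + 7))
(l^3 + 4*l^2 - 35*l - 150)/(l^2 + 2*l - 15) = (l^2 - l - 30)/(l - 3)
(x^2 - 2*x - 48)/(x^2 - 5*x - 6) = (-x^2 + 2*x + 48)/(-x^2 + 5*x + 6)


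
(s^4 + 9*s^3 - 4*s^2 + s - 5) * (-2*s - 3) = -2*s^5 - 21*s^4 - 19*s^3 + 10*s^2 + 7*s + 15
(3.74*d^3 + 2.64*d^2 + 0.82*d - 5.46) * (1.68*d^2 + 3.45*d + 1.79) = 6.2832*d^5 + 17.3382*d^4 + 17.1802*d^3 - 1.6182*d^2 - 17.3692*d - 9.7734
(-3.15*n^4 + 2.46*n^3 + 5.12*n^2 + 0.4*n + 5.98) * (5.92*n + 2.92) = -18.648*n^5 + 5.3652*n^4 + 37.4936*n^3 + 17.3184*n^2 + 36.5696*n + 17.4616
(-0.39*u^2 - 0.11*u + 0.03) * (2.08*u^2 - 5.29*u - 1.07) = -0.8112*u^4 + 1.8343*u^3 + 1.0616*u^2 - 0.041*u - 0.0321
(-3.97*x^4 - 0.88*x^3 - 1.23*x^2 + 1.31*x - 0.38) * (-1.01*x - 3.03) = 4.0097*x^5 + 12.9179*x^4 + 3.9087*x^3 + 2.4038*x^2 - 3.5855*x + 1.1514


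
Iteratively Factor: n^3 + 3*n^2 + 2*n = (n + 2)*(n^2 + n) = (n + 1)*(n + 2)*(n)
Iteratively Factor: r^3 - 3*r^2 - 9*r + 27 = (r + 3)*(r^2 - 6*r + 9) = (r - 3)*(r + 3)*(r - 3)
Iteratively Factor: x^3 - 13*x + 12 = (x + 4)*(x^2 - 4*x + 3) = (x - 3)*(x + 4)*(x - 1)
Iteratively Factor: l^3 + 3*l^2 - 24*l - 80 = (l - 5)*(l^2 + 8*l + 16) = (l - 5)*(l + 4)*(l + 4)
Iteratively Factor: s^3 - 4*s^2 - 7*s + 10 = (s - 5)*(s^2 + s - 2) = (s - 5)*(s + 2)*(s - 1)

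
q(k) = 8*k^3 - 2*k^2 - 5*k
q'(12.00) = 3403.00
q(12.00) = 13476.00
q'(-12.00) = 3499.00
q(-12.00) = -14052.00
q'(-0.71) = 9.94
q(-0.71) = -0.32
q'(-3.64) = 327.55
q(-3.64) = -394.13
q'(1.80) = 65.56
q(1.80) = 31.18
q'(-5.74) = 808.70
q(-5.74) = -1550.15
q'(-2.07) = 106.12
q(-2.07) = -69.18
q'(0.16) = -5.03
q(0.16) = -0.82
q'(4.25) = 411.50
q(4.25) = 556.75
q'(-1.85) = 84.54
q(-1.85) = -48.25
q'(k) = 24*k^2 - 4*k - 5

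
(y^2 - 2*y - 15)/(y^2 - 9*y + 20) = (y + 3)/(y - 4)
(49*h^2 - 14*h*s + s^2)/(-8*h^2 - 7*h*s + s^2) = (-49*h^2 + 14*h*s - s^2)/(8*h^2 + 7*h*s - s^2)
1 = 1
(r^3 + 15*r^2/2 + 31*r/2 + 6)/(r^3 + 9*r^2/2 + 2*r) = (r + 3)/r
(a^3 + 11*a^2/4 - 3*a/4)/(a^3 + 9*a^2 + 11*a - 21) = a*(4*a - 1)/(4*(a^2 + 6*a - 7))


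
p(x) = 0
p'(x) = 0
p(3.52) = 0.00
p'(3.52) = 0.00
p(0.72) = 0.00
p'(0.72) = 0.00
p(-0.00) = 0.00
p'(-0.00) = 0.00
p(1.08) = 0.00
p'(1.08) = 0.00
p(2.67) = 0.00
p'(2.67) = 0.00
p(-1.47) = 0.00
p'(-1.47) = 0.00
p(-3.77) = 0.00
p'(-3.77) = 0.00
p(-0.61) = 0.00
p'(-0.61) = 0.00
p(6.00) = 0.00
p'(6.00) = 0.00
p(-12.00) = 0.00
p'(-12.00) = 0.00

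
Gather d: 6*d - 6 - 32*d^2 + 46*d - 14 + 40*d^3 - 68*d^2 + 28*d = 40*d^3 - 100*d^2 + 80*d - 20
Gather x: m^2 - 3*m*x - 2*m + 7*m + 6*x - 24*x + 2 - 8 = m^2 + 5*m + x*(-3*m - 18) - 6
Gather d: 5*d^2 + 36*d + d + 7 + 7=5*d^2 + 37*d + 14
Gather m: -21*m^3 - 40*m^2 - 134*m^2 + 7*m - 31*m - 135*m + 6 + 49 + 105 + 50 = -21*m^3 - 174*m^2 - 159*m + 210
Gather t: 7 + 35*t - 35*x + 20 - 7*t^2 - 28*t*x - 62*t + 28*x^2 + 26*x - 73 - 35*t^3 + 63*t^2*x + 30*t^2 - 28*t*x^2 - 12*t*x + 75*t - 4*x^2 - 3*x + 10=-35*t^3 + t^2*(63*x + 23) + t*(-28*x^2 - 40*x + 48) + 24*x^2 - 12*x - 36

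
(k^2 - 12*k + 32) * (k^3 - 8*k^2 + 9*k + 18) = k^5 - 20*k^4 + 137*k^3 - 346*k^2 + 72*k + 576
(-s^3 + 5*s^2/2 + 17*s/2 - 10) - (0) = -s^3 + 5*s^2/2 + 17*s/2 - 10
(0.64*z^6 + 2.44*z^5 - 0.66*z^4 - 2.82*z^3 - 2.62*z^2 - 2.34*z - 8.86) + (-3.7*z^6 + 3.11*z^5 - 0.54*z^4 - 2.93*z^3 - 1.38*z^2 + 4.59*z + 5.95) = -3.06*z^6 + 5.55*z^5 - 1.2*z^4 - 5.75*z^3 - 4.0*z^2 + 2.25*z - 2.91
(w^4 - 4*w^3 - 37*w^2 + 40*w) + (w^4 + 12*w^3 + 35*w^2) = 2*w^4 + 8*w^3 - 2*w^2 + 40*w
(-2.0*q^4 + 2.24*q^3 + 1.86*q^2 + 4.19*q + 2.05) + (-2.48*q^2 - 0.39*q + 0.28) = -2.0*q^4 + 2.24*q^3 - 0.62*q^2 + 3.8*q + 2.33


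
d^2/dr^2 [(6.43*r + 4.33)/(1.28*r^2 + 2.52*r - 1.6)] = ((2.56*r + 2.52)*(5.12*r + 5.04)*(6.43*r + 4.33) - (49.3824*r + 43.492)*(1.28*r^2 + 2.52*r - 1.6))/(1.28*r^2 + 2.52*r - 1.6)^3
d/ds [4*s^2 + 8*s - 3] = 8*s + 8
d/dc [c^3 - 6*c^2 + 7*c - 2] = 3*c^2 - 12*c + 7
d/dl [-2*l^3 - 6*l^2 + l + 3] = -6*l^2 - 12*l + 1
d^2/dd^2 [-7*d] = 0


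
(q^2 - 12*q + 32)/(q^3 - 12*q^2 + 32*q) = 1/q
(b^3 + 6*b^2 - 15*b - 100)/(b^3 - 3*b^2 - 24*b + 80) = (b + 5)/(b - 4)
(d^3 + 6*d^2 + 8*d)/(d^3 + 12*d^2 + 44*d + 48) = d/(d + 6)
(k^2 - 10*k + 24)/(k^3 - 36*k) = (k - 4)/(k*(k + 6))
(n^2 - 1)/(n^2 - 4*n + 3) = (n + 1)/(n - 3)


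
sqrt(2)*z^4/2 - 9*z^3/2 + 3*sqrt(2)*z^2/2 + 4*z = z*(z - 4*sqrt(2))*(z - sqrt(2))*(sqrt(2)*z/2 + 1/2)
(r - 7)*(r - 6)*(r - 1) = r^3 - 14*r^2 + 55*r - 42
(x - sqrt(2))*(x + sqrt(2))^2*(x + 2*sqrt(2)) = x^4 + 3*sqrt(2)*x^3 + 2*x^2 - 6*sqrt(2)*x - 8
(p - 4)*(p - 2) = p^2 - 6*p + 8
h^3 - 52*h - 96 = (h - 8)*(h + 2)*(h + 6)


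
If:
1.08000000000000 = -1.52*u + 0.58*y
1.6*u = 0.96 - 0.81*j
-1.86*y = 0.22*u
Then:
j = 2.53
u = -0.68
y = 0.08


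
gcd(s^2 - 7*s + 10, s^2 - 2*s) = s - 2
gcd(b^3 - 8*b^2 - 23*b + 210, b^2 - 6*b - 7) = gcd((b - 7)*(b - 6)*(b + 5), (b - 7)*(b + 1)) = b - 7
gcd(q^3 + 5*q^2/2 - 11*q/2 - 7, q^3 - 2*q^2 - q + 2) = q^2 - q - 2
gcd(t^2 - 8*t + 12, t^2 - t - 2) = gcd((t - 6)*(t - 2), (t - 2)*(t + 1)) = t - 2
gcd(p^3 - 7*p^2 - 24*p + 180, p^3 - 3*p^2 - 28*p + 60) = p^2 - p - 30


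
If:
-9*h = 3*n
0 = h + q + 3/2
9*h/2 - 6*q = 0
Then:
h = -6/7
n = 18/7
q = -9/14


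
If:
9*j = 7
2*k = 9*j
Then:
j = 7/9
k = 7/2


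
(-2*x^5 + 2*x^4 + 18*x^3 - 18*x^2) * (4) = -8*x^5 + 8*x^4 + 72*x^3 - 72*x^2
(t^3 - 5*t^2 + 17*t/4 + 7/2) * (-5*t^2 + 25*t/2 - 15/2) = -5*t^5 + 75*t^4/2 - 365*t^3/4 + 585*t^2/8 + 95*t/8 - 105/4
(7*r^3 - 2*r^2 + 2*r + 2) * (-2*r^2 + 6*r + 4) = -14*r^5 + 46*r^4 + 12*r^3 + 20*r + 8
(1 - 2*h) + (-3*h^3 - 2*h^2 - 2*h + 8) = -3*h^3 - 2*h^2 - 4*h + 9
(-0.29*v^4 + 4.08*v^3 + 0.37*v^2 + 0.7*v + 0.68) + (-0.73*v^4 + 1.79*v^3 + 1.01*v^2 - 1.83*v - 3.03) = -1.02*v^4 + 5.87*v^3 + 1.38*v^2 - 1.13*v - 2.35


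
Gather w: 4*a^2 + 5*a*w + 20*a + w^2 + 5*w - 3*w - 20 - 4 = 4*a^2 + 20*a + w^2 + w*(5*a + 2) - 24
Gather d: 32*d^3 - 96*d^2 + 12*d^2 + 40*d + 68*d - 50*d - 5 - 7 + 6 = 32*d^3 - 84*d^2 + 58*d - 6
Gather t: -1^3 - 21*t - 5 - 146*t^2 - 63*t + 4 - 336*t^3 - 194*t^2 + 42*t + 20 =-336*t^3 - 340*t^2 - 42*t + 18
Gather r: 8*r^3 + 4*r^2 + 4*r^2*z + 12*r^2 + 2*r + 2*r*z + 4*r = 8*r^3 + r^2*(4*z + 16) + r*(2*z + 6)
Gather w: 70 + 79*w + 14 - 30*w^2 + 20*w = -30*w^2 + 99*w + 84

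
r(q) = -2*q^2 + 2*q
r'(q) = 2 - 4*q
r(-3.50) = -31.50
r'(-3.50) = 16.00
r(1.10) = -0.22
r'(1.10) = -2.40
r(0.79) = 0.33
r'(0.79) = -1.16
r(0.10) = 0.18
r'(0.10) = 1.60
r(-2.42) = -16.55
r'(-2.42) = 11.68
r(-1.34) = -6.27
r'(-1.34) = 7.36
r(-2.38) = -16.09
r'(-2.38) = 11.52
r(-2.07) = -12.71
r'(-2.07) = 10.28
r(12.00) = -264.00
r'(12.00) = -46.00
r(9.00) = -144.00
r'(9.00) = -34.00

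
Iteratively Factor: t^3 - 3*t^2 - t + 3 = (t - 3)*(t^2 - 1) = (t - 3)*(t - 1)*(t + 1)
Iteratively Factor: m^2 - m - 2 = (m + 1)*(m - 2)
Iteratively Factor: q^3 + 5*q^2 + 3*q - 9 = (q - 1)*(q^2 + 6*q + 9) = (q - 1)*(q + 3)*(q + 3)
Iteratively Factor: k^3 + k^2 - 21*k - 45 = (k - 5)*(k^2 + 6*k + 9) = (k - 5)*(k + 3)*(k + 3)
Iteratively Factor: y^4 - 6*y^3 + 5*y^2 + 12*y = (y - 3)*(y^3 - 3*y^2 - 4*y) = (y - 4)*(y - 3)*(y^2 + y) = y*(y - 4)*(y - 3)*(y + 1)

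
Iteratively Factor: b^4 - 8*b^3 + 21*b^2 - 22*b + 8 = (b - 4)*(b^3 - 4*b^2 + 5*b - 2) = (b - 4)*(b - 1)*(b^2 - 3*b + 2) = (b - 4)*(b - 2)*(b - 1)*(b - 1)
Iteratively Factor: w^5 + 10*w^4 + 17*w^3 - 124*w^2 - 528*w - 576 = (w - 4)*(w^4 + 14*w^3 + 73*w^2 + 168*w + 144) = (w - 4)*(w + 3)*(w^3 + 11*w^2 + 40*w + 48) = (w - 4)*(w + 3)^2*(w^2 + 8*w + 16) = (w - 4)*(w + 3)^2*(w + 4)*(w + 4)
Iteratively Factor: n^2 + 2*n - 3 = (n - 1)*(n + 3)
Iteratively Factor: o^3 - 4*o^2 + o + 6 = (o - 3)*(o^2 - o - 2) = (o - 3)*(o - 2)*(o + 1)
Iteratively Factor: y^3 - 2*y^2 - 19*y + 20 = (y + 4)*(y^2 - 6*y + 5) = (y - 5)*(y + 4)*(y - 1)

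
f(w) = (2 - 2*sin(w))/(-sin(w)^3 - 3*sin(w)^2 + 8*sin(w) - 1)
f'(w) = (2 - 2*sin(w))*(3*sin(w)^2*cos(w) + 6*sin(w)*cos(w) - 8*cos(w))/(-sin(w)^3 - 3*sin(w)^2 + 8*sin(w) - 1)^2 - 2*cos(w)/(-sin(w)^3 - 3*sin(w)^2 + 8*sin(w) - 1) = 2*(-2*sin(w)^3 + 6*sin(w) - 7)*cos(w)/(sin(w)^3 + 3*sin(w)^2 - 8*sin(w) + 1)^2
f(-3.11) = -1.64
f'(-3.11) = 9.12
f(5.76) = -0.53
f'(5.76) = -0.53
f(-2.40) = -0.45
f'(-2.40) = 0.28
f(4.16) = -0.40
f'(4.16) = 0.13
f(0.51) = 0.49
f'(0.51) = -1.75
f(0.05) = -3.13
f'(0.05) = -36.23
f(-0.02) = -1.76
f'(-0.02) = -10.56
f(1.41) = 0.01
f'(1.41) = -0.11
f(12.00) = -0.51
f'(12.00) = -0.46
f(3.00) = 25.87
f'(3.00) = 2765.43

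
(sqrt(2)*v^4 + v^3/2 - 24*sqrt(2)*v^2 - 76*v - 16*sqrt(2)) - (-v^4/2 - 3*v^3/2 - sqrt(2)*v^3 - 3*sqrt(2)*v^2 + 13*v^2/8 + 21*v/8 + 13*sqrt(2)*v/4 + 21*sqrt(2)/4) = v^4/2 + sqrt(2)*v^4 + sqrt(2)*v^3 + 2*v^3 - 21*sqrt(2)*v^2 - 13*v^2/8 - 629*v/8 - 13*sqrt(2)*v/4 - 85*sqrt(2)/4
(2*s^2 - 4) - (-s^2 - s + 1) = 3*s^2 + s - 5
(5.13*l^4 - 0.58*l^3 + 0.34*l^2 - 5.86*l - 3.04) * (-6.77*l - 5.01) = -34.7301*l^5 - 21.7747*l^4 + 0.604*l^3 + 37.9688*l^2 + 49.9394*l + 15.2304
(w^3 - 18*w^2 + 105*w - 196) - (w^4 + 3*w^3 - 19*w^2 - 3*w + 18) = -w^4 - 2*w^3 + w^2 + 108*w - 214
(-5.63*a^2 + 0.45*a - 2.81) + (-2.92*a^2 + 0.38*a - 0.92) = -8.55*a^2 + 0.83*a - 3.73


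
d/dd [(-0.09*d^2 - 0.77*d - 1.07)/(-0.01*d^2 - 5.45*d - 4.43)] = (0.4828*d^2 + 0.776*d - 2.4204)/(0.0001*d^4 + 0.109*d^3 + 29.7911*d^2 + 48.287*d + 19.6249)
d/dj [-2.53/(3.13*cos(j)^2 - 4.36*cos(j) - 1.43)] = (11.0308 - 15.8378*cos(j))*sin(j)/(-3.13*cos(j)^2 + 4.36*cos(j) + 1.43)^2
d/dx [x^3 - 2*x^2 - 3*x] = 3*x^2 - 4*x - 3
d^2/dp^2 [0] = 0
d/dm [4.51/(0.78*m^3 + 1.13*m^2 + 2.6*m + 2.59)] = (-10.5534*m^2 - 10.1926*m - 11.726)/(0.78*m^3 + 1.13*m^2 + 2.6*m + 2.59)^2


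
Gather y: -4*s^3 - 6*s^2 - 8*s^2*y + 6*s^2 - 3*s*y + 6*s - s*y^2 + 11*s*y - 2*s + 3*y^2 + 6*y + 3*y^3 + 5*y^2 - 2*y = -4*s^3 + 4*s + 3*y^3 + y^2*(8 - s) + y*(-8*s^2 + 8*s + 4)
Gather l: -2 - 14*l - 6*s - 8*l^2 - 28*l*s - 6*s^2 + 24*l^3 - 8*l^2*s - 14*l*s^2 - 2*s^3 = 24*l^3 + l^2*(-8*s - 8) + l*(-14*s^2 - 28*s - 14) - 2*s^3 - 6*s^2 - 6*s - 2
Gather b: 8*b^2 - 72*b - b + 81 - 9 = 8*b^2 - 73*b + 72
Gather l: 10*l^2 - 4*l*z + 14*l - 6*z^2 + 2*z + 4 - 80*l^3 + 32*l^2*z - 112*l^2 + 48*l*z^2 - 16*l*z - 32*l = -80*l^3 + l^2*(32*z - 102) + l*(48*z^2 - 20*z - 18) - 6*z^2 + 2*z + 4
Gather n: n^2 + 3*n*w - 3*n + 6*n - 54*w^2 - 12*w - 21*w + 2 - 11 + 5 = n^2 + n*(3*w + 3) - 54*w^2 - 33*w - 4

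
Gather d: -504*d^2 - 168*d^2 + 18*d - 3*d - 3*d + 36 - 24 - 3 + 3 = -672*d^2 + 12*d + 12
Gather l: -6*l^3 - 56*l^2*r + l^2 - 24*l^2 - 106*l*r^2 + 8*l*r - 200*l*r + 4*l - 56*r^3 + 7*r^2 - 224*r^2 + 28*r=-6*l^3 + l^2*(-56*r - 23) + l*(-106*r^2 - 192*r + 4) - 56*r^3 - 217*r^2 + 28*r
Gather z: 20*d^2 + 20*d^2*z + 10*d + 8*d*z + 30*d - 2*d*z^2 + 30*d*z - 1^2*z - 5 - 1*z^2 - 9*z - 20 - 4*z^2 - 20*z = 20*d^2 + 40*d + z^2*(-2*d - 5) + z*(20*d^2 + 38*d - 30) - 25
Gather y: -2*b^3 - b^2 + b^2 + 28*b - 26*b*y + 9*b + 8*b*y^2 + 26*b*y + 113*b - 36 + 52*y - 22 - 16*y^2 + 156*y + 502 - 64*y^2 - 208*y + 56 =-2*b^3 + 150*b + y^2*(8*b - 80) + 500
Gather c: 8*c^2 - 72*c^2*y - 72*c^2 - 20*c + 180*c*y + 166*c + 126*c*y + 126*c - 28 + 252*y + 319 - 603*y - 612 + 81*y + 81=c^2*(-72*y - 64) + c*(306*y + 272) - 270*y - 240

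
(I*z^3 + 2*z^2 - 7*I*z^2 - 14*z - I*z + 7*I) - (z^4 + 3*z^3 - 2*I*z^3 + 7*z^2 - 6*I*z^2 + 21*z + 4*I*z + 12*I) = -z^4 - 3*z^3 + 3*I*z^3 - 5*z^2 - I*z^2 - 35*z - 5*I*z - 5*I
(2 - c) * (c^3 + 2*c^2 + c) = -c^4 + 3*c^2 + 2*c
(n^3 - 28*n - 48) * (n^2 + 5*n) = n^5 + 5*n^4 - 28*n^3 - 188*n^2 - 240*n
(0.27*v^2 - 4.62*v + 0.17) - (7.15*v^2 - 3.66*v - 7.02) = -6.88*v^2 - 0.96*v + 7.19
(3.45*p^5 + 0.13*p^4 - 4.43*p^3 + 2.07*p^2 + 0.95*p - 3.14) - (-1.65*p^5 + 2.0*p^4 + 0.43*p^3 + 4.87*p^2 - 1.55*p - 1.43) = 5.1*p^5 - 1.87*p^4 - 4.86*p^3 - 2.8*p^2 + 2.5*p - 1.71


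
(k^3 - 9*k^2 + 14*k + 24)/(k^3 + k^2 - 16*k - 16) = (k - 6)/(k + 4)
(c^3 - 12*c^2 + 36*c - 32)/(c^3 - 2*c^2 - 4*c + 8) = (c - 8)/(c + 2)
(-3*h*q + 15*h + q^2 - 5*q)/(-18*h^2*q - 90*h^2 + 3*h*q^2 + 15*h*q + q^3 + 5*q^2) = (q - 5)/(6*h*q + 30*h + q^2 + 5*q)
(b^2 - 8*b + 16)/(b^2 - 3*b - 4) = (b - 4)/(b + 1)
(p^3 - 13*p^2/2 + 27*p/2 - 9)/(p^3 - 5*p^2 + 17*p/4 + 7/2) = 2*(2*p^2 - 9*p + 9)/(4*p^2 - 12*p - 7)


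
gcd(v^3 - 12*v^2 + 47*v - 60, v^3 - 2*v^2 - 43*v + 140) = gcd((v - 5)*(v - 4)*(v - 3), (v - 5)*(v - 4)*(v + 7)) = v^2 - 9*v + 20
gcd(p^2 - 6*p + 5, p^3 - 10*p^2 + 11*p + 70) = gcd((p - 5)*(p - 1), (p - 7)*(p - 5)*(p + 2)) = p - 5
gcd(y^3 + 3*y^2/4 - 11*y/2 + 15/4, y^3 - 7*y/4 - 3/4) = 1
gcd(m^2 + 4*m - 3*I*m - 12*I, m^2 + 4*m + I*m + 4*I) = m + 4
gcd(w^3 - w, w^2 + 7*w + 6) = w + 1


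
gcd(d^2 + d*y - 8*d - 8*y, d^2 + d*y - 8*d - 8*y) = d^2 + d*y - 8*d - 8*y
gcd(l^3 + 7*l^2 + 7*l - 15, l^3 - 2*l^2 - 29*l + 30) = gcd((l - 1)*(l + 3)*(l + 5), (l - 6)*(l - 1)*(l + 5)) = l^2 + 4*l - 5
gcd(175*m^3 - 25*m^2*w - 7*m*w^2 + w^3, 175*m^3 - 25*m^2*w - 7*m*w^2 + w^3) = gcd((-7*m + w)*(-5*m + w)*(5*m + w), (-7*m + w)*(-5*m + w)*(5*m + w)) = 175*m^3 - 25*m^2*w - 7*m*w^2 + w^3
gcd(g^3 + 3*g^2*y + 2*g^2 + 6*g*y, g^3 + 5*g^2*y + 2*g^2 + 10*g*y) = g^2 + 2*g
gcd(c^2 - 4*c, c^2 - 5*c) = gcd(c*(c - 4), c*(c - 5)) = c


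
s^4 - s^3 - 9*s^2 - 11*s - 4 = (s - 4)*(s + 1)^3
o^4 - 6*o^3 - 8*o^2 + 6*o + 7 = (o - 7)*(o - 1)*(o + 1)^2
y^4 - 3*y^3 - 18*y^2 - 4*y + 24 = (y - 6)*(y - 1)*(y + 2)^2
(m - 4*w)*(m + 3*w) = m^2 - m*w - 12*w^2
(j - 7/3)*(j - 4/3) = j^2 - 11*j/3 + 28/9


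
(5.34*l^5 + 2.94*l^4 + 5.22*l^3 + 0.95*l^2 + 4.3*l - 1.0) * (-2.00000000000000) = -10.68*l^5 - 5.88*l^4 - 10.44*l^3 - 1.9*l^2 - 8.6*l + 2.0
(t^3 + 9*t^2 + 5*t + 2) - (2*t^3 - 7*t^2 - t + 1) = -t^3 + 16*t^2 + 6*t + 1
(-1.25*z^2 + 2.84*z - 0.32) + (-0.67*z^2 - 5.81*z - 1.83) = -1.92*z^2 - 2.97*z - 2.15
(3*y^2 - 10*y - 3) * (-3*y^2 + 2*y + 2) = -9*y^4 + 36*y^3 - 5*y^2 - 26*y - 6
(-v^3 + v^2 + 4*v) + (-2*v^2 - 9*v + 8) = -v^3 - v^2 - 5*v + 8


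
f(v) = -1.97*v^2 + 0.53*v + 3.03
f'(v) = 0.53 - 3.94*v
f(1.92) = -3.21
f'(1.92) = -7.03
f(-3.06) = -17.04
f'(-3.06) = 12.59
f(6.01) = -64.94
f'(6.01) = -23.15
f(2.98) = -12.88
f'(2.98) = -11.21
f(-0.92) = 0.87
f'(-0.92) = 4.15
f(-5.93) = -69.39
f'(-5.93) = 23.89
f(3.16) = -14.97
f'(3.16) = -11.92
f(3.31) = -16.80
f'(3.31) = -12.51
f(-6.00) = -71.07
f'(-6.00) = 24.17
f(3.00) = -13.11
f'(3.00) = -11.29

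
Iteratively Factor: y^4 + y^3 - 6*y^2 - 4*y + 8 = (y - 1)*(y^3 + 2*y^2 - 4*y - 8) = (y - 1)*(y + 2)*(y^2 - 4) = (y - 1)*(y + 2)^2*(y - 2)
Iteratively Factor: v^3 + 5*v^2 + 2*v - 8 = (v + 4)*(v^2 + v - 2) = (v - 1)*(v + 4)*(v + 2)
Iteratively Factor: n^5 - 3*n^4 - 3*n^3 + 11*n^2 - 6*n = (n + 2)*(n^4 - 5*n^3 + 7*n^2 - 3*n) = n*(n + 2)*(n^3 - 5*n^2 + 7*n - 3) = n*(n - 1)*(n + 2)*(n^2 - 4*n + 3) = n*(n - 1)^2*(n + 2)*(n - 3)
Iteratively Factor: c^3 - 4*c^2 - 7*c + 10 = (c - 1)*(c^2 - 3*c - 10) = (c - 5)*(c - 1)*(c + 2)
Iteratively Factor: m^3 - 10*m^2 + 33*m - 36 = (m - 3)*(m^2 - 7*m + 12) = (m - 4)*(m - 3)*(m - 3)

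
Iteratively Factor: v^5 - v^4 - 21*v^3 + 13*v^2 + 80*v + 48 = (v + 1)*(v^4 - 2*v^3 - 19*v^2 + 32*v + 48) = (v + 1)*(v + 4)*(v^3 - 6*v^2 + 5*v + 12) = (v + 1)^2*(v + 4)*(v^2 - 7*v + 12) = (v - 3)*(v + 1)^2*(v + 4)*(v - 4)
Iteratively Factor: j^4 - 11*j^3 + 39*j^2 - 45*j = (j)*(j^3 - 11*j^2 + 39*j - 45) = j*(j - 3)*(j^2 - 8*j + 15) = j*(j - 3)^2*(j - 5)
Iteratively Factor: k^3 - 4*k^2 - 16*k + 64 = (k - 4)*(k^2 - 16) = (k - 4)^2*(k + 4)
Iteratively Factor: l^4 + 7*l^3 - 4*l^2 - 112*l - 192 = (l + 4)*(l^3 + 3*l^2 - 16*l - 48) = (l + 3)*(l + 4)*(l^2 - 16) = (l - 4)*(l + 3)*(l + 4)*(l + 4)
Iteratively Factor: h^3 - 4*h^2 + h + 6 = (h + 1)*(h^2 - 5*h + 6) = (h - 2)*(h + 1)*(h - 3)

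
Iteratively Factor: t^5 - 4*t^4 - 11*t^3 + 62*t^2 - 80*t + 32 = (t - 4)*(t^4 - 11*t^2 + 18*t - 8) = (t - 4)*(t - 2)*(t^3 + 2*t^2 - 7*t + 4) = (t - 4)*(t - 2)*(t + 4)*(t^2 - 2*t + 1) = (t - 4)*(t - 2)*(t - 1)*(t + 4)*(t - 1)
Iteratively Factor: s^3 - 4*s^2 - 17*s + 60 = (s - 5)*(s^2 + s - 12) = (s - 5)*(s - 3)*(s + 4)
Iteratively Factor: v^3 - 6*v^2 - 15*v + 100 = (v - 5)*(v^2 - v - 20) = (v - 5)^2*(v + 4)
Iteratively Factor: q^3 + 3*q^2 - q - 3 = (q + 1)*(q^2 + 2*q - 3) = (q - 1)*(q + 1)*(q + 3)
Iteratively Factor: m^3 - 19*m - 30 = (m - 5)*(m^2 + 5*m + 6) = (m - 5)*(m + 2)*(m + 3)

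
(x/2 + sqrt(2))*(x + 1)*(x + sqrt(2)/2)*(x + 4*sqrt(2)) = x^4/2 + x^3/2 + 13*sqrt(2)*x^3/4 + 13*sqrt(2)*x^2/4 + 11*x^2 + 4*sqrt(2)*x + 11*x + 4*sqrt(2)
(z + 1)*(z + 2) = z^2 + 3*z + 2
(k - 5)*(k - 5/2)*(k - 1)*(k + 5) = k^4 - 7*k^3/2 - 45*k^2/2 + 175*k/2 - 125/2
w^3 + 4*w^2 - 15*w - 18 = (w - 3)*(w + 1)*(w + 6)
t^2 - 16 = (t - 4)*(t + 4)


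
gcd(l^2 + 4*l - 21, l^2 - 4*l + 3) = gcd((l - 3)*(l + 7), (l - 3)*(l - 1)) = l - 3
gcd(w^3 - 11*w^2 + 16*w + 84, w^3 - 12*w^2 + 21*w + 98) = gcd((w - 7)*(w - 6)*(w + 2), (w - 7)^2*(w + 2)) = w^2 - 5*w - 14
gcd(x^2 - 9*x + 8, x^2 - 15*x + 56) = x - 8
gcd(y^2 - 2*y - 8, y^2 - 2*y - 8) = y^2 - 2*y - 8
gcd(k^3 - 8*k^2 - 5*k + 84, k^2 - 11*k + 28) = k^2 - 11*k + 28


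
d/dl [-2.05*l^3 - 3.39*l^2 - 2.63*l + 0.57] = -6.15*l^2 - 6.78*l - 2.63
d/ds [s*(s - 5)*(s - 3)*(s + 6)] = 4*s^3 - 6*s^2 - 66*s + 90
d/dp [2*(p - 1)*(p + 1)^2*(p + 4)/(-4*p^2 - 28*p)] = (-p^5 - 13*p^4 - 35*p^3 - 13*p^2 - 4*p - 14)/(p^2*(p^2 + 14*p + 49))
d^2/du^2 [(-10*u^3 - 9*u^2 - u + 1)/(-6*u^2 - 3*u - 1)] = 6*(-32*u^3 - 60*u^2 - 14*u + 1)/(216*u^6 + 324*u^5 + 270*u^4 + 135*u^3 + 45*u^2 + 9*u + 1)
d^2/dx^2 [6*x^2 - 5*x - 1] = 12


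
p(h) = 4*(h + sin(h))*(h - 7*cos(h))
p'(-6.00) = -167.38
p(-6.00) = 291.09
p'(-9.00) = 70.03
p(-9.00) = 98.72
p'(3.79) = -33.53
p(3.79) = 119.41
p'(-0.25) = -53.93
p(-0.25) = 13.99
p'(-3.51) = -43.55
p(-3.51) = -38.05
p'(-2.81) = 16.87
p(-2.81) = -47.77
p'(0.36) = -38.07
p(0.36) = -17.64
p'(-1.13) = 19.89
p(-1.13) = 33.50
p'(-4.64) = -131.64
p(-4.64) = 60.23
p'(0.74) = 1.56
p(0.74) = -25.06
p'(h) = 4*(h + sin(h))*(7*sin(h) + 1) + 4*(h - 7*cos(h))*(cos(h) + 1)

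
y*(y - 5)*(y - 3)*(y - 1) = y^4 - 9*y^3 + 23*y^2 - 15*y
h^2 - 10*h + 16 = (h - 8)*(h - 2)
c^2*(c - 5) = c^3 - 5*c^2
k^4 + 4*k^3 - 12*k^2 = k^2*(k - 2)*(k + 6)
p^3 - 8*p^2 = p^2*(p - 8)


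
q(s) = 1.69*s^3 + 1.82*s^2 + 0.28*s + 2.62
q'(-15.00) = 1086.43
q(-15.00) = -5295.83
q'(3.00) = 56.83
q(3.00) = 65.47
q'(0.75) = 5.86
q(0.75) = 4.57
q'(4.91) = 140.38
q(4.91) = 247.92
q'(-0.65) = 0.06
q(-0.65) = 2.74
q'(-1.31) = 4.21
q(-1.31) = 1.58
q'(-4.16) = 72.88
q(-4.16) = -88.71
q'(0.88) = 7.41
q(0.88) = 5.43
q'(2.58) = 43.42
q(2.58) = 44.48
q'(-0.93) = 1.28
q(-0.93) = 2.57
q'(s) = 5.07*s^2 + 3.64*s + 0.28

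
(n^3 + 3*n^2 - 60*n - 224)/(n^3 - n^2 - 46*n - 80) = (n^2 + 11*n + 28)/(n^2 + 7*n + 10)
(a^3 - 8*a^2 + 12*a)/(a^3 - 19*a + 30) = a*(a - 6)/(a^2 + 2*a - 15)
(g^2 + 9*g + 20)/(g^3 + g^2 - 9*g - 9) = (g^2 + 9*g + 20)/(g^3 + g^2 - 9*g - 9)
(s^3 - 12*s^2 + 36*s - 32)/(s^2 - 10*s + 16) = s - 2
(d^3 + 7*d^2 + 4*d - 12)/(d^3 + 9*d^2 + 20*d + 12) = (d - 1)/(d + 1)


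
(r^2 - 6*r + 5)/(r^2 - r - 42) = (-r^2 + 6*r - 5)/(-r^2 + r + 42)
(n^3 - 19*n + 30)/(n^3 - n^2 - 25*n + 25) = (n^2 - 5*n + 6)/(n^2 - 6*n + 5)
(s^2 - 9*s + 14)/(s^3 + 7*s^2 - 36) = (s - 7)/(s^2 + 9*s + 18)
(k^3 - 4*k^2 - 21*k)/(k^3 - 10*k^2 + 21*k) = (k + 3)/(k - 3)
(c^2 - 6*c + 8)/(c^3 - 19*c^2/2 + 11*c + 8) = 2*(c - 4)/(2*c^2 - 15*c - 8)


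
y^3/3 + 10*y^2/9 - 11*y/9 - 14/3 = (y/3 + 1)*(y - 2)*(y + 7/3)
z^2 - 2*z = z*(z - 2)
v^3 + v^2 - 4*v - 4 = (v - 2)*(v + 1)*(v + 2)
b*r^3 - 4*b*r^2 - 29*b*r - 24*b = (r - 8)*(r + 3)*(b*r + b)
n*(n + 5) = n^2 + 5*n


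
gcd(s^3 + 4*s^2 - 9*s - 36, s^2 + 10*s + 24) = s + 4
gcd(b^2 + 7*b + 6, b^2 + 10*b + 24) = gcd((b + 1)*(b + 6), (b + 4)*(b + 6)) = b + 6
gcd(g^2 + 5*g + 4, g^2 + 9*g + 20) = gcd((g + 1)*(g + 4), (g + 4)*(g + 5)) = g + 4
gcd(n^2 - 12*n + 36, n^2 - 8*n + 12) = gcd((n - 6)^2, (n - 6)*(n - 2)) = n - 6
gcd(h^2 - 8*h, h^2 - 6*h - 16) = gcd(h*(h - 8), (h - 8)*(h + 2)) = h - 8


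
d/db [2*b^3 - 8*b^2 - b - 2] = 6*b^2 - 16*b - 1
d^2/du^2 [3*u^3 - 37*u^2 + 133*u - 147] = 18*u - 74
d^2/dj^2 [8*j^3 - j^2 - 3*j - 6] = 48*j - 2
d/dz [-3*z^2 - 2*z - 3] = -6*z - 2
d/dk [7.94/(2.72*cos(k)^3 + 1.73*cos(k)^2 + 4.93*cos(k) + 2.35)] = (64.7904*cos(k)^2 + 27.4724*cos(k) + 39.1442)*sin(k)/(2.72*cos(k)^3 + 1.73*cos(k)^2 + 4.93*cos(k) + 2.35)^2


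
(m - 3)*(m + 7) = m^2 + 4*m - 21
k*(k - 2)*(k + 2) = k^3 - 4*k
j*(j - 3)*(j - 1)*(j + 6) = j^4 + 2*j^3 - 21*j^2 + 18*j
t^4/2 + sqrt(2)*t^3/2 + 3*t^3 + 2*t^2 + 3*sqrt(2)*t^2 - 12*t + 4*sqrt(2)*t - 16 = (t/2 + sqrt(2))*(t + 2)*(t + 4)*(t - sqrt(2))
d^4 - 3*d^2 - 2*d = d*(d - 2)*(d + 1)^2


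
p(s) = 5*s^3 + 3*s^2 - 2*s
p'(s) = 15*s^2 + 6*s - 2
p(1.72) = 30.88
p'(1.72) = 52.70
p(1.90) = 41.32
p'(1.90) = 63.55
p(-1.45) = -6.04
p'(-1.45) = 20.84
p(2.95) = 148.57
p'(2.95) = 146.24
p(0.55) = 0.64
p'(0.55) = 5.84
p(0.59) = 0.89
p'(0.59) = 6.76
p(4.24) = 426.58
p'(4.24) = 293.10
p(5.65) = 986.28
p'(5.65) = 510.74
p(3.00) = 156.00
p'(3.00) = 151.00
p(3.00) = 156.00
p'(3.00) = 151.00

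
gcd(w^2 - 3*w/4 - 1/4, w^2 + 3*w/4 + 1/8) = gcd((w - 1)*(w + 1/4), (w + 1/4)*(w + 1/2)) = w + 1/4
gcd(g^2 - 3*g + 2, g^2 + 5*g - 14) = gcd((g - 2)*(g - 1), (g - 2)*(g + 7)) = g - 2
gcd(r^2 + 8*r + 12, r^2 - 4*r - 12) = r + 2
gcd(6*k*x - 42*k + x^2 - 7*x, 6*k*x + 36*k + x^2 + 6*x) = 6*k + x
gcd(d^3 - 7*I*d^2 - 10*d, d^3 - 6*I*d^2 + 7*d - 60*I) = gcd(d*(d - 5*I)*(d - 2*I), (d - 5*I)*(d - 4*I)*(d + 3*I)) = d - 5*I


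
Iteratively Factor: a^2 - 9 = (a - 3)*(a + 3)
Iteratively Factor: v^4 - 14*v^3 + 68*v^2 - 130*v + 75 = (v - 5)*(v^3 - 9*v^2 + 23*v - 15) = (v - 5)*(v - 3)*(v^2 - 6*v + 5) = (v - 5)^2*(v - 3)*(v - 1)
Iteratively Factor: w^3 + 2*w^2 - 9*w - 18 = (w + 3)*(w^2 - w - 6) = (w + 2)*(w + 3)*(w - 3)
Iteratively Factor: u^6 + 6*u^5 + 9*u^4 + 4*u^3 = (u + 1)*(u^5 + 5*u^4 + 4*u^3) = u*(u + 1)*(u^4 + 5*u^3 + 4*u^2) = u^2*(u + 1)*(u^3 + 5*u^2 + 4*u) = u^2*(u + 1)^2*(u^2 + 4*u) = u^3*(u + 1)^2*(u + 4)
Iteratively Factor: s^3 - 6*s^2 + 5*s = (s - 5)*(s^2 - s) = (s - 5)*(s - 1)*(s)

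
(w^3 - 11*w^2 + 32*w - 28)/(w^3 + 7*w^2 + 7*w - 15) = (w^3 - 11*w^2 + 32*w - 28)/(w^3 + 7*w^2 + 7*w - 15)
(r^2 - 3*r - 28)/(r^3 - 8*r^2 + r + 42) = (r + 4)/(r^2 - r - 6)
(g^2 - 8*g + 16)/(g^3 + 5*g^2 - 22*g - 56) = (g - 4)/(g^2 + 9*g + 14)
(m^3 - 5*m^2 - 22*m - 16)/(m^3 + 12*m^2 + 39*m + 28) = (m^2 - 6*m - 16)/(m^2 + 11*m + 28)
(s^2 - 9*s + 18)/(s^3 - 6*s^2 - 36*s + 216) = (s - 3)/(s^2 - 36)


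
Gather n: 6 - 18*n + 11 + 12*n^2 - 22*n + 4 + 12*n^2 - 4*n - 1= 24*n^2 - 44*n + 20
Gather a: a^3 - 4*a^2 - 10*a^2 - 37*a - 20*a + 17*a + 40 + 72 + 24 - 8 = a^3 - 14*a^2 - 40*a + 128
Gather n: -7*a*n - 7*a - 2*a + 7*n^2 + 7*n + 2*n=-9*a + 7*n^2 + n*(9 - 7*a)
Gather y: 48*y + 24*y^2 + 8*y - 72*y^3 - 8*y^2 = -72*y^3 + 16*y^2 + 56*y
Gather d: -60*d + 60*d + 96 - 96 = 0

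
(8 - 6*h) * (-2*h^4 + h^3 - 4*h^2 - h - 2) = 12*h^5 - 22*h^4 + 32*h^3 - 26*h^2 + 4*h - 16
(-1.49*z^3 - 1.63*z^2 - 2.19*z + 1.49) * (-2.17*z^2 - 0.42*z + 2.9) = 3.2333*z^5 + 4.1629*z^4 + 1.1159*z^3 - 7.0405*z^2 - 6.9768*z + 4.321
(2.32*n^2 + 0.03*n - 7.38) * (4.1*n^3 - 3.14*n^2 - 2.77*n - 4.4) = 9.512*n^5 - 7.1618*n^4 - 36.7786*n^3 + 12.8821*n^2 + 20.3106*n + 32.472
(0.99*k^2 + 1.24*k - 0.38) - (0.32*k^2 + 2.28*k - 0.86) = 0.67*k^2 - 1.04*k + 0.48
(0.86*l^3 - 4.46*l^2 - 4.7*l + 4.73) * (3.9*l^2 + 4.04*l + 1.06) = 3.354*l^5 - 13.9196*l^4 - 35.4368*l^3 - 5.2686*l^2 + 14.1272*l + 5.0138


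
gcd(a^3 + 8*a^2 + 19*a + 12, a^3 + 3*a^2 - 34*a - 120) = a + 4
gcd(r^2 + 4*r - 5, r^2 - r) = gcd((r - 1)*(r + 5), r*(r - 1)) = r - 1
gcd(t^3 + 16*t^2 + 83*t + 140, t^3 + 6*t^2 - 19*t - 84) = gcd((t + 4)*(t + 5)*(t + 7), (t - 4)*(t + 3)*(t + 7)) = t + 7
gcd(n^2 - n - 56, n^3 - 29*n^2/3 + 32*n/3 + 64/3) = n - 8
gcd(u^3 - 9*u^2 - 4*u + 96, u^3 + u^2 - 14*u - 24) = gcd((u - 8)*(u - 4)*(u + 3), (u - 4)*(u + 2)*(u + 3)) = u^2 - u - 12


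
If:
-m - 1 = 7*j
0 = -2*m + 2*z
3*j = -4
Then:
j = -4/3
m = 25/3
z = 25/3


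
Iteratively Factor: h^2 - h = (h - 1)*(h)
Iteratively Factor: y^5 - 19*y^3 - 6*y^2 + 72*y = (y - 2)*(y^4 + 2*y^3 - 15*y^2 - 36*y) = (y - 2)*(y + 3)*(y^3 - y^2 - 12*y) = y*(y - 2)*(y + 3)*(y^2 - y - 12) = y*(y - 4)*(y - 2)*(y + 3)*(y + 3)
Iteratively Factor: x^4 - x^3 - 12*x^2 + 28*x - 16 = (x - 2)*(x^3 + x^2 - 10*x + 8) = (x - 2)^2*(x^2 + 3*x - 4) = (x - 2)^2*(x - 1)*(x + 4)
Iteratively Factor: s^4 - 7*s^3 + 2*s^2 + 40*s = (s + 2)*(s^3 - 9*s^2 + 20*s) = (s - 4)*(s + 2)*(s^2 - 5*s) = (s - 5)*(s - 4)*(s + 2)*(s)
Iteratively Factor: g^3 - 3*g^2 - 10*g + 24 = (g - 2)*(g^2 - g - 12) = (g - 2)*(g + 3)*(g - 4)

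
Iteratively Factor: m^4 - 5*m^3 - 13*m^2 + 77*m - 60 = (m - 1)*(m^3 - 4*m^2 - 17*m + 60) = (m - 3)*(m - 1)*(m^2 - m - 20) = (m - 5)*(m - 3)*(m - 1)*(m + 4)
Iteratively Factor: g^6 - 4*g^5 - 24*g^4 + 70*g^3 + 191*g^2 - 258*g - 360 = (g + 1)*(g^5 - 5*g^4 - 19*g^3 + 89*g^2 + 102*g - 360) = (g - 2)*(g + 1)*(g^4 - 3*g^3 - 25*g^2 + 39*g + 180) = (g - 4)*(g - 2)*(g + 1)*(g^3 + g^2 - 21*g - 45) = (g - 4)*(g - 2)*(g + 1)*(g + 3)*(g^2 - 2*g - 15) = (g - 4)*(g - 2)*(g + 1)*(g + 3)^2*(g - 5)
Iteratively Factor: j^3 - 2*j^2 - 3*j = (j - 3)*(j^2 + j) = (j - 3)*(j + 1)*(j)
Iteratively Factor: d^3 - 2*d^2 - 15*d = (d + 3)*(d^2 - 5*d) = (d - 5)*(d + 3)*(d)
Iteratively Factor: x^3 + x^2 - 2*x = (x)*(x^2 + x - 2) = x*(x - 1)*(x + 2)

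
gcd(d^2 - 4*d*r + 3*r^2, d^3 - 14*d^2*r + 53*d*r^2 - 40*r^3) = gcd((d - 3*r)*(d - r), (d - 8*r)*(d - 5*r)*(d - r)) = -d + r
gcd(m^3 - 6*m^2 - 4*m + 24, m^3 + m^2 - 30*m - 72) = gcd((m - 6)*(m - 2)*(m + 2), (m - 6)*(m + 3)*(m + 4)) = m - 6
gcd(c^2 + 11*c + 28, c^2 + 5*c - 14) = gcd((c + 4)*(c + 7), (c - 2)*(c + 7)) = c + 7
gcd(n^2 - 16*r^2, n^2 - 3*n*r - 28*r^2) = n + 4*r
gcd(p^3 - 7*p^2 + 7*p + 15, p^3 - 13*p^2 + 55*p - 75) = p^2 - 8*p + 15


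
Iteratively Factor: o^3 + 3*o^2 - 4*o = (o + 4)*(o^2 - o) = o*(o + 4)*(o - 1)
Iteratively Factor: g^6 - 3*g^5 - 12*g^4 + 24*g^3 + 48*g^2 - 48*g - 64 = (g - 4)*(g^5 + g^4 - 8*g^3 - 8*g^2 + 16*g + 16) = (g - 4)*(g + 1)*(g^4 - 8*g^2 + 16) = (g - 4)*(g + 1)*(g + 2)*(g^3 - 2*g^2 - 4*g + 8) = (g - 4)*(g - 2)*(g + 1)*(g + 2)*(g^2 - 4) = (g - 4)*(g - 2)*(g + 1)*(g + 2)^2*(g - 2)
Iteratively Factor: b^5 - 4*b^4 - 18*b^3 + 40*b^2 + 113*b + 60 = (b + 1)*(b^4 - 5*b^3 - 13*b^2 + 53*b + 60) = (b - 4)*(b + 1)*(b^3 - b^2 - 17*b - 15) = (b - 4)*(b + 1)*(b + 3)*(b^2 - 4*b - 5) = (b - 4)*(b + 1)^2*(b + 3)*(b - 5)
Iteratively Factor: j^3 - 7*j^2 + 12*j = (j - 3)*(j^2 - 4*j) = (j - 4)*(j - 3)*(j)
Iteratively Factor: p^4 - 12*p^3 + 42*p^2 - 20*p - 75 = (p + 1)*(p^3 - 13*p^2 + 55*p - 75) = (p - 3)*(p + 1)*(p^2 - 10*p + 25) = (p - 5)*(p - 3)*(p + 1)*(p - 5)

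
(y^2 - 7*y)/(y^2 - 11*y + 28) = y/(y - 4)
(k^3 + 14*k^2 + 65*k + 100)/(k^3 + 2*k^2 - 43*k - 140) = (k + 5)/(k - 7)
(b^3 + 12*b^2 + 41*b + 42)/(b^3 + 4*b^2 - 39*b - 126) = (b + 2)/(b - 6)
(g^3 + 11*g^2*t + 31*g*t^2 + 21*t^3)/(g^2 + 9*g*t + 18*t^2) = (g^2 + 8*g*t + 7*t^2)/(g + 6*t)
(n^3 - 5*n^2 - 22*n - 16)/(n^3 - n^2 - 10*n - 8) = (n - 8)/(n - 4)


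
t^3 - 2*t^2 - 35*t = t*(t - 7)*(t + 5)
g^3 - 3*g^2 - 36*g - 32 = (g - 8)*(g + 1)*(g + 4)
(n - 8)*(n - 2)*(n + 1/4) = n^3 - 39*n^2/4 + 27*n/2 + 4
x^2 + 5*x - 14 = (x - 2)*(x + 7)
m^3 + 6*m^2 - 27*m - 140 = (m - 5)*(m + 4)*(m + 7)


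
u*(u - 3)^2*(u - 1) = u^4 - 7*u^3 + 15*u^2 - 9*u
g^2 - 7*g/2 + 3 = (g - 2)*(g - 3/2)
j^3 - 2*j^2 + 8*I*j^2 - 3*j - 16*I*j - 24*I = (j - 3)*(j + 1)*(j + 8*I)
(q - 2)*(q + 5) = q^2 + 3*q - 10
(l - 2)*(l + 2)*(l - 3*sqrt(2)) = l^3 - 3*sqrt(2)*l^2 - 4*l + 12*sqrt(2)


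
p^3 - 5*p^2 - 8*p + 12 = (p - 6)*(p - 1)*(p + 2)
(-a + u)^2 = a^2 - 2*a*u + u^2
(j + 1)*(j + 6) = j^2 + 7*j + 6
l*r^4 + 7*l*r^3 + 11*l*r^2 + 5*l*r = r*(r + 1)*(r + 5)*(l*r + l)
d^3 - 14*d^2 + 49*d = d*(d - 7)^2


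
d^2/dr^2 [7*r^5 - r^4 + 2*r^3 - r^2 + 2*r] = 140*r^3 - 12*r^2 + 12*r - 2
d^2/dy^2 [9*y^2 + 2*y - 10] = 18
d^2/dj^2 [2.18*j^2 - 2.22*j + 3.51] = 4.36000000000000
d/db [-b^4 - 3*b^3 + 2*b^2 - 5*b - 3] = -4*b^3 - 9*b^2 + 4*b - 5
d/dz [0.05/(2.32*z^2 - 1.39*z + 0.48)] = (0.0695 - 0.232*z)/(2.32*z^2 - 1.39*z + 0.48)^2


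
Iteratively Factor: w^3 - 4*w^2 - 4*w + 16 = (w - 4)*(w^2 - 4) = (w - 4)*(w - 2)*(w + 2)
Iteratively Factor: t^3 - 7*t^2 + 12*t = (t - 3)*(t^2 - 4*t) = (t - 4)*(t - 3)*(t)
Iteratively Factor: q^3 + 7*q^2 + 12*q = (q)*(q^2 + 7*q + 12) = q*(q + 3)*(q + 4)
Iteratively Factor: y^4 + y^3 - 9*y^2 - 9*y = (y + 3)*(y^3 - 2*y^2 - 3*y) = (y + 1)*(y + 3)*(y^2 - 3*y) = y*(y + 1)*(y + 3)*(y - 3)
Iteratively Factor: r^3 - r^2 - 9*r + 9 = (r - 3)*(r^2 + 2*r - 3) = (r - 3)*(r + 3)*(r - 1)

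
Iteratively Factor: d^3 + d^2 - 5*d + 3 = (d - 1)*(d^2 + 2*d - 3) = (d - 1)^2*(d + 3)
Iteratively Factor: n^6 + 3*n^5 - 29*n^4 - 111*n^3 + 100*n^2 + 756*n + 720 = (n + 3)*(n^5 - 29*n^3 - 24*n^2 + 172*n + 240) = (n + 2)*(n + 3)*(n^4 - 2*n^3 - 25*n^2 + 26*n + 120) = (n - 3)*(n + 2)*(n + 3)*(n^3 + n^2 - 22*n - 40) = (n - 3)*(n + 2)*(n + 3)*(n + 4)*(n^2 - 3*n - 10) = (n - 3)*(n + 2)^2*(n + 3)*(n + 4)*(n - 5)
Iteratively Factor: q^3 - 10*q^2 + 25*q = (q - 5)*(q^2 - 5*q) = q*(q - 5)*(q - 5)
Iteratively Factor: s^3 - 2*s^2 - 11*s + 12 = (s - 1)*(s^2 - s - 12) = (s - 4)*(s - 1)*(s + 3)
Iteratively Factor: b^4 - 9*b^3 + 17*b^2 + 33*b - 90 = (b - 3)*(b^3 - 6*b^2 - b + 30) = (b - 3)^2*(b^2 - 3*b - 10) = (b - 3)^2*(b + 2)*(b - 5)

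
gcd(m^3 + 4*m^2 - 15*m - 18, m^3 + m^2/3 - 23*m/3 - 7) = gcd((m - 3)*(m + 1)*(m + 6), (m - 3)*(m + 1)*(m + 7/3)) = m^2 - 2*m - 3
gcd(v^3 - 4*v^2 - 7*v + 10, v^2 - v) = v - 1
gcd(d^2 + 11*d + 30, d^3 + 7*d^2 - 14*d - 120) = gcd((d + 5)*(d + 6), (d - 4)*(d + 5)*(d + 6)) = d^2 + 11*d + 30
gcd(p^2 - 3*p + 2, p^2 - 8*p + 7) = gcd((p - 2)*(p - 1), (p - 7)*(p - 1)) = p - 1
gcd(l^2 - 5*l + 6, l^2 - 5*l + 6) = l^2 - 5*l + 6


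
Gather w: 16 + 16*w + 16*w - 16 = 32*w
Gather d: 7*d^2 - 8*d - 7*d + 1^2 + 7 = 7*d^2 - 15*d + 8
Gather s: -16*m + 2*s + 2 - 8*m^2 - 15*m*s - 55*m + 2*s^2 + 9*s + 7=-8*m^2 - 71*m + 2*s^2 + s*(11 - 15*m) + 9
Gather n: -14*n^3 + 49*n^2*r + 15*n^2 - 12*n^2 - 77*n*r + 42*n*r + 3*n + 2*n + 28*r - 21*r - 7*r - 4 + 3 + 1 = -14*n^3 + n^2*(49*r + 3) + n*(5 - 35*r)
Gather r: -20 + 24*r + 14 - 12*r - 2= 12*r - 8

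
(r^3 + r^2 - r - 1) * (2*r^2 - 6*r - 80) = 2*r^5 - 4*r^4 - 88*r^3 - 76*r^2 + 86*r + 80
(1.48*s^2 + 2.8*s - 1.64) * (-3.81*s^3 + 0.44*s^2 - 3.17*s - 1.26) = -5.6388*s^5 - 10.0168*s^4 + 2.7888*s^3 - 11.4624*s^2 + 1.6708*s + 2.0664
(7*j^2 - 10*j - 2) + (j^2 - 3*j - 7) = 8*j^2 - 13*j - 9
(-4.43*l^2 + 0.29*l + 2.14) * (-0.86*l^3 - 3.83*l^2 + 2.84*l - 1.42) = 3.8098*l^5 + 16.7175*l^4 - 15.5323*l^3 - 1.082*l^2 + 5.6658*l - 3.0388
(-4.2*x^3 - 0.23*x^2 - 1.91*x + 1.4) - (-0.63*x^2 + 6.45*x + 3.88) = -4.2*x^3 + 0.4*x^2 - 8.36*x - 2.48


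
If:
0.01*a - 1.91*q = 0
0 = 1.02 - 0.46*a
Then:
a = 2.22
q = 0.01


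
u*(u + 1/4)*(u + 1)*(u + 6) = u^4 + 29*u^3/4 + 31*u^2/4 + 3*u/2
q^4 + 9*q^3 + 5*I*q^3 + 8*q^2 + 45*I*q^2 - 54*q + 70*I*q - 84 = (q + 2)*(q + 7)*(q + 2*I)*(q + 3*I)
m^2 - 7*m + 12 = (m - 4)*(m - 3)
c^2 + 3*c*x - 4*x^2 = (c - x)*(c + 4*x)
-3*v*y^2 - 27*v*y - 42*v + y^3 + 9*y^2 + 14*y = (-3*v + y)*(y + 2)*(y + 7)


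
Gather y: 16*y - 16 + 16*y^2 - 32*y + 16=16*y^2 - 16*y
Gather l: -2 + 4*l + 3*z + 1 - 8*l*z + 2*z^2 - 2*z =l*(4 - 8*z) + 2*z^2 + z - 1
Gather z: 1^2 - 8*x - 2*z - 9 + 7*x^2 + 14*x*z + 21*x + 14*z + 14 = 7*x^2 + 13*x + z*(14*x + 12) + 6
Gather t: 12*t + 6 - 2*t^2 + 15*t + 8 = -2*t^2 + 27*t + 14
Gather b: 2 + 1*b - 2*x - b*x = b*(1 - x) - 2*x + 2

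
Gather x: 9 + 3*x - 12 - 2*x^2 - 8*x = -2*x^2 - 5*x - 3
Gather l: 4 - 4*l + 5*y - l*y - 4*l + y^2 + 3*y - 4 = l*(-y - 8) + y^2 + 8*y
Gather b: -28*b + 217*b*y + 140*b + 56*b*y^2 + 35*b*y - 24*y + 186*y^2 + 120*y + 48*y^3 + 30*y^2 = b*(56*y^2 + 252*y + 112) + 48*y^3 + 216*y^2 + 96*y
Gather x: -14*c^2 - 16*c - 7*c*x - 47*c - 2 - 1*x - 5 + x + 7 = -14*c^2 - 7*c*x - 63*c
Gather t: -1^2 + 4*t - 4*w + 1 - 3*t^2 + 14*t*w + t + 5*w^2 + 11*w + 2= -3*t^2 + t*(14*w + 5) + 5*w^2 + 7*w + 2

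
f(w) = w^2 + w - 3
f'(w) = 2*w + 1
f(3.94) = 16.46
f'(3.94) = 8.88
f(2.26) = 4.37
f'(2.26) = 5.52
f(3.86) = 15.76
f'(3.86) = 8.72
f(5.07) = 27.77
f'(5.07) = 11.14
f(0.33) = -2.56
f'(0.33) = 1.66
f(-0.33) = -3.22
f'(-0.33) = 0.34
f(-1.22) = -2.73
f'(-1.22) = -1.44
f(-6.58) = 33.72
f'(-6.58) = -12.16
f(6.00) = 39.00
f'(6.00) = 13.00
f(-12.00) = 129.00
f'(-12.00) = -23.00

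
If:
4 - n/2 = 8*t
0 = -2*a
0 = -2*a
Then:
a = 0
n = 8 - 16*t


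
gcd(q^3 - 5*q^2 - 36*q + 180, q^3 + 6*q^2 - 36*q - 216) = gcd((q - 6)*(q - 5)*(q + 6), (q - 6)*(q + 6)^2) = q^2 - 36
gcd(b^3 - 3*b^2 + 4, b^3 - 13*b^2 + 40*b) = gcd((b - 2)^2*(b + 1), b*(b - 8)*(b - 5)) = 1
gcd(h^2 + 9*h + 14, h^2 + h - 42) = h + 7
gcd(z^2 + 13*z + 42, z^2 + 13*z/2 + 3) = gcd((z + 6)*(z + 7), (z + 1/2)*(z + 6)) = z + 6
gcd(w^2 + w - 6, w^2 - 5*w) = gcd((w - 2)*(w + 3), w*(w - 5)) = 1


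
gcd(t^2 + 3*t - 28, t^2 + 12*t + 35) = t + 7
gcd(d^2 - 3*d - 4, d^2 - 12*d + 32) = d - 4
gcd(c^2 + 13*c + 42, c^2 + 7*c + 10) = 1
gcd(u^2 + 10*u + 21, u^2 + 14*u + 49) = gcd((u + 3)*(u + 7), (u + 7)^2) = u + 7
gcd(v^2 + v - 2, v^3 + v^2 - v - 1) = v - 1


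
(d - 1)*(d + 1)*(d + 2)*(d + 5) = d^4 + 7*d^3 + 9*d^2 - 7*d - 10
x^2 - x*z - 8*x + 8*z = (x - 8)*(x - z)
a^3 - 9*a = a*(a - 3)*(a + 3)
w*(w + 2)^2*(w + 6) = w^4 + 10*w^3 + 28*w^2 + 24*w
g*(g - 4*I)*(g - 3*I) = g^3 - 7*I*g^2 - 12*g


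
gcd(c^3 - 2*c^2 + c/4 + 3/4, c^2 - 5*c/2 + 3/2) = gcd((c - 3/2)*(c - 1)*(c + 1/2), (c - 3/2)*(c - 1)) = c^2 - 5*c/2 + 3/2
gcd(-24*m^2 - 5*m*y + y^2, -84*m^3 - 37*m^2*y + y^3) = 3*m + y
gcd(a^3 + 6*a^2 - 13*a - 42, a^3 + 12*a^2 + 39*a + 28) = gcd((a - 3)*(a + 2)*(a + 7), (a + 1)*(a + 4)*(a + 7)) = a + 7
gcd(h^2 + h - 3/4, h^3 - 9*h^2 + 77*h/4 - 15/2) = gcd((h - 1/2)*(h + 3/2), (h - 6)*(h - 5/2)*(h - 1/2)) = h - 1/2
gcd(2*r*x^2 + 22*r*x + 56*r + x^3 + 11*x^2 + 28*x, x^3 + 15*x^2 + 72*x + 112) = x^2 + 11*x + 28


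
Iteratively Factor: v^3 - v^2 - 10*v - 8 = (v + 1)*(v^2 - 2*v - 8) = (v - 4)*(v + 1)*(v + 2)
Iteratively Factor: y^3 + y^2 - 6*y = (y)*(y^2 + y - 6) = y*(y + 3)*(y - 2)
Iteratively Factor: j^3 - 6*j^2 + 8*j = (j)*(j^2 - 6*j + 8) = j*(j - 4)*(j - 2)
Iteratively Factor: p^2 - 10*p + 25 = (p - 5)*(p - 5)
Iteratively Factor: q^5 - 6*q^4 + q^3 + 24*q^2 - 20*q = (q - 1)*(q^4 - 5*q^3 - 4*q^2 + 20*q) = (q - 1)*(q + 2)*(q^3 - 7*q^2 + 10*q) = (q - 5)*(q - 1)*(q + 2)*(q^2 - 2*q) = (q - 5)*(q - 2)*(q - 1)*(q + 2)*(q)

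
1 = 1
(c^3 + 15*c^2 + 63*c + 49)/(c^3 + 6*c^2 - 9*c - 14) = (c + 7)/(c - 2)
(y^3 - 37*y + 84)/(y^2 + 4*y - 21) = y - 4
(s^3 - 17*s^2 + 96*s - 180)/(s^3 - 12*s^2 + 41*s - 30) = (s - 6)/(s - 1)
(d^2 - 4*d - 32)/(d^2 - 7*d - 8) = (d + 4)/(d + 1)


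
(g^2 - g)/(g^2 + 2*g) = (g - 1)/(g + 2)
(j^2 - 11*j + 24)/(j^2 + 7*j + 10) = (j^2 - 11*j + 24)/(j^2 + 7*j + 10)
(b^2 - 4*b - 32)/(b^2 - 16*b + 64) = (b + 4)/(b - 8)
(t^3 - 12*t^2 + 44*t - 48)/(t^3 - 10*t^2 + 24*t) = (t - 2)/t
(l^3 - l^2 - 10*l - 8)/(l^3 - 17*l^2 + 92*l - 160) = (l^2 + 3*l + 2)/(l^2 - 13*l + 40)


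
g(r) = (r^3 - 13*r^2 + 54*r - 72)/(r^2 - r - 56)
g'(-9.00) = -22.84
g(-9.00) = -68.82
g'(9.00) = -2.04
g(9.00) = 5.62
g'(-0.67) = -1.41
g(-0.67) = 2.08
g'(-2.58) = -3.90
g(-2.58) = 6.74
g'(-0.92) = -1.61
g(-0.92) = 2.46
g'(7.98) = -6666.09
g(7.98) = -130.99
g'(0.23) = -0.87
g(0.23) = 1.07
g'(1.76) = -0.31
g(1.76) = 0.22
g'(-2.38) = -3.49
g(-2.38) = 6.00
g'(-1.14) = -1.81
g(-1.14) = 2.84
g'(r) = (1 - 2*r)*(r^3 - 13*r^2 + 54*r - 72)/(r^2 - r - 56)^2 + (3*r^2 - 26*r + 54)/(r^2 - r - 56) = (r^4 - 2*r^3 - 209*r^2 + 1600*r - 3096)/(r^4 - 2*r^3 - 111*r^2 + 112*r + 3136)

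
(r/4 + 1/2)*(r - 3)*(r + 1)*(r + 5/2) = r^4/4 + 5*r^3/8 - 7*r^2/4 - 47*r/8 - 15/4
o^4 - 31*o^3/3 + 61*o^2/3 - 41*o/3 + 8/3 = (o - 8)*(o - 1)^2*(o - 1/3)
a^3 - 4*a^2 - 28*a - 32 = (a - 8)*(a + 2)^2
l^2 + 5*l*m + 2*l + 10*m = (l + 2)*(l + 5*m)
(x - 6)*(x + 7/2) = x^2 - 5*x/2 - 21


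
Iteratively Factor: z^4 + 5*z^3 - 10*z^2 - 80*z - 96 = (z + 3)*(z^3 + 2*z^2 - 16*z - 32) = (z + 3)*(z + 4)*(z^2 - 2*z - 8) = (z + 2)*(z + 3)*(z + 4)*(z - 4)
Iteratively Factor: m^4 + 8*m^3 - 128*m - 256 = (m + 4)*(m^3 + 4*m^2 - 16*m - 64) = (m - 4)*(m + 4)*(m^2 + 8*m + 16) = (m - 4)*(m + 4)^2*(m + 4)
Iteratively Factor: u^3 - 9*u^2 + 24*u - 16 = (u - 4)*(u^2 - 5*u + 4) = (u - 4)*(u - 1)*(u - 4)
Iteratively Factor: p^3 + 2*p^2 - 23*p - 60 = (p + 3)*(p^2 - p - 20) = (p + 3)*(p + 4)*(p - 5)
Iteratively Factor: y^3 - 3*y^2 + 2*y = (y)*(y^2 - 3*y + 2) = y*(y - 1)*(y - 2)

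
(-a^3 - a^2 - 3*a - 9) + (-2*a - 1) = -a^3 - a^2 - 5*a - 10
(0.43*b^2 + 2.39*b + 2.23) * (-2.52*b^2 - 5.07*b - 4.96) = -1.0836*b^4 - 8.2029*b^3 - 19.8697*b^2 - 23.1605*b - 11.0608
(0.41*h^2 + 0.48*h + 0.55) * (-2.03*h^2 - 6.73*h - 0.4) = -0.8323*h^4 - 3.7337*h^3 - 4.5109*h^2 - 3.8935*h - 0.22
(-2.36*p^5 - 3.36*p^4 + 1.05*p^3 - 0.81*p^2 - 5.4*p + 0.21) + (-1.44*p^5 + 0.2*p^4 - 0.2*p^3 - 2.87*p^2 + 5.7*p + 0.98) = -3.8*p^5 - 3.16*p^4 + 0.85*p^3 - 3.68*p^2 + 0.3*p + 1.19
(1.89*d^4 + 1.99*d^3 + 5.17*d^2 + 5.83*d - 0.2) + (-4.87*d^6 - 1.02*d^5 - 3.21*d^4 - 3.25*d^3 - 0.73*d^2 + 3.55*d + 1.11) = -4.87*d^6 - 1.02*d^5 - 1.32*d^4 - 1.26*d^3 + 4.44*d^2 + 9.38*d + 0.91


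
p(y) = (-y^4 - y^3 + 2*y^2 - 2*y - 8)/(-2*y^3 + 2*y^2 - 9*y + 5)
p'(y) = (6*y^2 - 4*y + 9)*(-y^4 - y^3 + 2*y^2 - 2*y - 8)/(-2*y^3 + 2*y^2 - 9*y + 5)^2 + (-4*y^3 - 3*y^2 + 4*y - 2)/(-2*y^3 + 2*y^2 - 9*y + 5) = (2*y^6 - 4*y^5 + 29*y^4 - 10*y^3 - 77*y^2 + 52*y - 82)/(4*y^6 - 8*y^5 + 40*y^4 - 56*y^3 + 101*y^2 - 90*y + 25)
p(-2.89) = -0.32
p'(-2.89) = 0.36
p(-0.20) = -1.09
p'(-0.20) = -2.01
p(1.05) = 2.25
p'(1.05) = -4.38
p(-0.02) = -1.54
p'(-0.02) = -3.09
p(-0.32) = -0.88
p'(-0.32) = -1.59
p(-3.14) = -0.42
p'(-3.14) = 0.40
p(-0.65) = -0.47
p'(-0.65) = -0.93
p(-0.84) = -0.32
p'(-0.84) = -0.68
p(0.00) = -1.60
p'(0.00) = -3.28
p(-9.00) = -3.32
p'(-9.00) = 0.51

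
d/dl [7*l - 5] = 7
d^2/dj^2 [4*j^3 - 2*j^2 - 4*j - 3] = 24*j - 4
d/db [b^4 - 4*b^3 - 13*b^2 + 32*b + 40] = 4*b^3 - 12*b^2 - 26*b + 32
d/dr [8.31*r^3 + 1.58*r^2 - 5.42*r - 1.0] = 24.93*r^2 + 3.16*r - 5.42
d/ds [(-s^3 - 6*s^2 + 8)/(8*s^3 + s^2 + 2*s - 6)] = (47*s^4 - 4*s^3 - 186*s^2 + 56*s - 16)/(64*s^6 + 16*s^5 + 33*s^4 - 92*s^3 - 8*s^2 - 24*s + 36)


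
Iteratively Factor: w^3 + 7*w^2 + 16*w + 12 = (w + 3)*(w^2 + 4*w + 4) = (w + 2)*(w + 3)*(w + 2)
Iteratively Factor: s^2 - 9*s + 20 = (s - 5)*(s - 4)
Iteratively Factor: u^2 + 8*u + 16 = (u + 4)*(u + 4)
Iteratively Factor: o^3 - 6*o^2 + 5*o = (o - 5)*(o^2 - o) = o*(o - 5)*(o - 1)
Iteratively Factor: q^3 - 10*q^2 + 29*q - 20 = (q - 5)*(q^2 - 5*q + 4) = (q - 5)*(q - 1)*(q - 4)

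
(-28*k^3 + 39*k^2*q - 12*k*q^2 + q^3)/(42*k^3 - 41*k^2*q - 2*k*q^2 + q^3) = (-4*k + q)/(6*k + q)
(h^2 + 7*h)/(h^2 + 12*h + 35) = h/(h + 5)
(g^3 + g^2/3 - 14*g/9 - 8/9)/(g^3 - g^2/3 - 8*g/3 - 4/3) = (g - 4/3)/(g - 2)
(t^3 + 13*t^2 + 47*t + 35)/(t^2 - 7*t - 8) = (t^2 + 12*t + 35)/(t - 8)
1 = 1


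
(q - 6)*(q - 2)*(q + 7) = q^3 - q^2 - 44*q + 84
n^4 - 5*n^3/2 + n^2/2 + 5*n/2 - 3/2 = (n - 3/2)*(n - 1)^2*(n + 1)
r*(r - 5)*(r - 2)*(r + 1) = r^4 - 6*r^3 + 3*r^2 + 10*r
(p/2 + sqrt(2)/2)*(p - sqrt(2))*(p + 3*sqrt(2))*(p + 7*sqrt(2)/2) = p^4/2 + 13*sqrt(2)*p^3/4 + 19*p^2/2 - 13*sqrt(2)*p/2 - 21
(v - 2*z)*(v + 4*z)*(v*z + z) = v^3*z + 2*v^2*z^2 + v^2*z - 8*v*z^3 + 2*v*z^2 - 8*z^3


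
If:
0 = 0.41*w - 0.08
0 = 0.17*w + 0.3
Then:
No Solution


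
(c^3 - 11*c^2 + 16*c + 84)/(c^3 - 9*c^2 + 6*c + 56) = (c - 6)/(c - 4)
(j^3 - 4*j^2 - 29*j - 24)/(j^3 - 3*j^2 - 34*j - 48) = (j + 1)/(j + 2)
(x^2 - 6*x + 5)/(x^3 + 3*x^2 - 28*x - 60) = (x - 1)/(x^2 + 8*x + 12)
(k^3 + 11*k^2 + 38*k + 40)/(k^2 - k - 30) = (k^2 + 6*k + 8)/(k - 6)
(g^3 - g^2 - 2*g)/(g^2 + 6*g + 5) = g*(g - 2)/(g + 5)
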